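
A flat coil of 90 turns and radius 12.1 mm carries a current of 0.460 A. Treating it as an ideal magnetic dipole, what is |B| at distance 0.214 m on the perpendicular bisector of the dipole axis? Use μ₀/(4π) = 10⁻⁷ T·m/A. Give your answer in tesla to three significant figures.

m = NIA = NIπa² = 90·(0.460)·π·(0.0121)² = 0.01904 A·m².
In the equatorial plane B = (μ₀/4π)·m/r³ (half the axial value).
B = (10⁻⁷)·(0.01904) / (0.214)³ = 1.943×10⁻⁷ T.

B ≈ 1.94×10⁻⁷ T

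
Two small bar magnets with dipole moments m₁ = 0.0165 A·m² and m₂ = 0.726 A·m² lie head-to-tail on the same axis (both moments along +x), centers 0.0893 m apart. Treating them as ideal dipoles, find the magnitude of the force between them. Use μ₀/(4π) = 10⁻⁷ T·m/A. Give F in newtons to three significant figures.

F ≈ 1.13×10⁻⁴ N

On-axis B of dipole 1: B = (μ₀/4π)·2m₁/r³. Force on dipole 2: F = m₂·dB/dr.
dB/dr = −(μ₀/4π)·6m₁/r⁴, so |F| = (μ₀/4π)·6m₁m₂/r⁴.
F = 6(10⁻⁷)(0.0165)(0.726)/(0.0893)⁴ = 1.130×10⁻⁴ N.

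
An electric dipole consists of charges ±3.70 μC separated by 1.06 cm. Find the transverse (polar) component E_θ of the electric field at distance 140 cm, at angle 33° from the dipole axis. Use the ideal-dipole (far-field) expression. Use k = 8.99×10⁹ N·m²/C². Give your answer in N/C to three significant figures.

E_θ ≈ 70.0 N/C

Dipole moment p = qd = (3.70×10⁻⁶ C)(0.0106 m) = 3.922×10⁻⁸ C·m.
For a dipole, E_θ = (kp sinθ)/r³.
kp/r³ = (8.99×10⁹)(3.922×10⁻⁸)/(1.40)³ = 128.5 N/C.
E_θ = 128.5·sin33° = 69.98 N/C.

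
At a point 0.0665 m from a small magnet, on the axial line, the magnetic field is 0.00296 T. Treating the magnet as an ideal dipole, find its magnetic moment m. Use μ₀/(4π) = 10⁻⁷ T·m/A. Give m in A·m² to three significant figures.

m ≈ 4.35 A·m²

On axis B = (μ₀/4π)·2m/r³, so m = Br³·4π/(μ₀·2).
m = (0.00296)·(0.0665)³ / (2·10⁻⁷) = 4.352 A·m².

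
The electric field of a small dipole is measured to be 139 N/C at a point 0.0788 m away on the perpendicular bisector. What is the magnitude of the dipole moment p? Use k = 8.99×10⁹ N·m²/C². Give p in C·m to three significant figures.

In the equatorial plane E = kp/r³, so p = Er³/(k).
p = (139)·(0.0788)³ / (8.99×10⁹) = 7.565×10⁻¹² C·m.

p ≈ 7.57×10⁻¹² C·m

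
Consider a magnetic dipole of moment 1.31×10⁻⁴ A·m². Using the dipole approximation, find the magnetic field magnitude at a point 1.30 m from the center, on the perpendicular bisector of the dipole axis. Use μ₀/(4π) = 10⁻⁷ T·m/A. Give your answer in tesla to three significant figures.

B ≈ 5.96×10⁻¹² T

In the equatorial plane B = (μ₀/4π)·m/r³ (half the axial value).
B = (10⁻⁷)·(1.31×10⁻⁴) / (1.30)³ = 5.963×10⁻¹² T.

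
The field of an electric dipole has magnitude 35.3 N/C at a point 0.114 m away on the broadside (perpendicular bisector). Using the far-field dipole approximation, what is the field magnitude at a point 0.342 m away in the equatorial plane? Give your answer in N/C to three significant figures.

E ≈ 1.31 N/C

Dipole fields scale as 1/r³ in the far field; the geometry is the same at both points.
E₂ = E₁ · (r₁/r₂)³ = 35.3 · (0.114/0.342)³.
(r₁/r₂)³ = (0.3333)³ = 0.03704.
E₂ ≈ 1.307 N/C.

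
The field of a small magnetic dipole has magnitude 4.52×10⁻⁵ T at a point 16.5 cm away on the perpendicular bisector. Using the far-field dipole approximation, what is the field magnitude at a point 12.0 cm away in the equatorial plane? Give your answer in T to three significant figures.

Dipole fields scale as 1/r³ in the far field; the geometry is the same at both points.
B₂ = B₁ · (r₁/r₂)³ = 4.52×10⁻⁵ · (16.5/12.0)³.
(r₁/r₂)³ = (1.375)³ = 2.6.
B₂ ≈ 1.175×10⁻⁴ T.

B ≈ 1.18×10⁻⁴ T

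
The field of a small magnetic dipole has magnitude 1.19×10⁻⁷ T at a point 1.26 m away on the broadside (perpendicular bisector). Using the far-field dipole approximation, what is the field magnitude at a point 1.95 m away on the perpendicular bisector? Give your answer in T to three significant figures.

B ≈ 3.21×10⁻⁸ T

Dipole fields scale as 1/r³ in the far field; the geometry is the same at both points.
B₂ = B₁ · (r₁/r₂)³ = 1.19×10⁻⁷ · (1.26/1.95)³.
(r₁/r₂)³ = (0.6462)³ = 0.2698.
B₂ ≈ 3.210×10⁻⁸ T.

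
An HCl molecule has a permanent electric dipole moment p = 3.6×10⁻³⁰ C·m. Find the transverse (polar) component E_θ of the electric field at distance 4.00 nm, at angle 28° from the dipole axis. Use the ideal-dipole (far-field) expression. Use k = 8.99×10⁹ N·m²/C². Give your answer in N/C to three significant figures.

E_θ ≈ 2.37×10⁵ N/C

For a dipole, E_θ = (kp sinθ)/r³.
kp/r³ = (8.99×10⁹)(3.60×10⁻³⁰)/(4.00×10⁻⁹)³ = 5.057×10⁵ N/C.
E_θ = 5.057×10⁵·sin28° = 2.374×10⁵ N/C.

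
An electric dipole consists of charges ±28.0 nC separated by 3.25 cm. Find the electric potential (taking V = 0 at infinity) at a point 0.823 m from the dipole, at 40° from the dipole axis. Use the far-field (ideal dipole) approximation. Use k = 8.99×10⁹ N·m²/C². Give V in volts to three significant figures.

V ≈ 9.25 V

Dipole moment p = qd = (2.80×10⁻⁸ C)(0.0325 m) = 9.10×10⁻¹⁰ C·m.
The dipole potential is V = kp cosθ / r².
V = (8.99×10⁹)(9.10×10⁻¹⁰)·cos40° / (0.823)² = 9.252 V.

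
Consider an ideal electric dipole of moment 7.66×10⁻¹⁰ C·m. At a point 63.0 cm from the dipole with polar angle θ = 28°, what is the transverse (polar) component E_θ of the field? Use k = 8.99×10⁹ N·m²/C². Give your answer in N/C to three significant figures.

E_θ ≈ 12.9 N/C

For a dipole, E_θ = (kp sinθ)/r³.
kp/r³ = (8.99×10⁹)(7.66×10⁻¹⁰)/(0.630)³ = 27.54 N/C.
E_θ = 27.54·sin28° = 12.93 N/C.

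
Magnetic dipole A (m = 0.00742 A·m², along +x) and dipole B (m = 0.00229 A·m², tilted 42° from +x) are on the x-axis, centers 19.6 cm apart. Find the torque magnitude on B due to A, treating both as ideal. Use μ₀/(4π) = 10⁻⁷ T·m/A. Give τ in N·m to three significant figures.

Dipole B is on the axis of dipole A, so B₁ there is axial: B₁ = (μ₀/4π)·2m₁/r³ along +x.
B₁ = 2(10⁻⁷)(0.00742)/(0.196)³ = 1.971×10⁻⁷ T.
τ = m₂ B₁ sinθ.
τ = (0.00229)(1.971×10⁻⁷)·sin42° = 3.020×10⁻¹⁰ N·m.

τ ≈ 3.02×10⁻¹⁰ N·m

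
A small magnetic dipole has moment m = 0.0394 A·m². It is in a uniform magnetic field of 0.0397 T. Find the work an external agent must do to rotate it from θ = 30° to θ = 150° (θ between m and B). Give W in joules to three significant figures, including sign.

W_ext = ΔU = −mB cosθ₂ + mB cosθ₁ = mB(cosθ₁ − cosθ₂).
W = (0.0394)(0.0397)·(cos30° − cos150°) = (0.001564)·(+1.7321) = 0.002709 J.

W ≈ 0.00271 J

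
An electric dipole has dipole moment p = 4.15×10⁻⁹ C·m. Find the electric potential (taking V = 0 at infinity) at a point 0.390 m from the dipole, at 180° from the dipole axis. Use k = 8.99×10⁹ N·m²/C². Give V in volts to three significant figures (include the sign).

V ≈ -245 V

The dipole potential is V = kp cosθ / r².
V = (8.99×10⁹)(4.15×10⁻⁹)·cos180° / (0.390)² = -245.3 V.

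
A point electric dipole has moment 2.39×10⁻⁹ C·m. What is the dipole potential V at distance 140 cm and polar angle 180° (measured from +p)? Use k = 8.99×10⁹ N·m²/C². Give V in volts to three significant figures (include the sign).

V ≈ -11.0 V

The dipole potential is V = kp cosθ / r².
V = (8.99×10⁹)(2.39×10⁻⁹)·cos180° / (1.40)² = -10.96 V.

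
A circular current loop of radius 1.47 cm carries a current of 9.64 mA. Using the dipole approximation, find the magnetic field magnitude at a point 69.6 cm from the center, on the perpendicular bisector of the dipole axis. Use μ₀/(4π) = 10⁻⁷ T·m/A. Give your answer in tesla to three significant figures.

B ≈ 1.94×10⁻¹² T

Magnetic moment m = IA = Iπa² = (0.00964)·π·(0.0147)² = 6.544×10⁻⁶ A·m².
In the equatorial plane B = (μ₀/4π)·m/r³ (half the axial value).
B = (10⁻⁷)·(6.544×10⁻⁶) / (0.696)³ = 1.941×10⁻¹² T.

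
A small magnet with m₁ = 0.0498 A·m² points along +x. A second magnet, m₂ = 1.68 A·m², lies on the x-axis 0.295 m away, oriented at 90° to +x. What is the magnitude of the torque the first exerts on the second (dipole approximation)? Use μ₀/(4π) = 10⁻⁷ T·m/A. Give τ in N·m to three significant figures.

Dipole B is on the axis of dipole A, so B₁ there is axial: B₁ = (μ₀/4π)·2m₁/r³ along +x.
B₁ = 2(10⁻⁷)(0.0498)/(0.295)³ = 3.880×10⁻⁷ T.
τ = m₂ B₁ sinθ.
τ = (1.68)(3.880×10⁻⁷)·sin90° = 6.518×10⁻⁷ N·m.

τ ≈ 6.52×10⁻⁷ N·m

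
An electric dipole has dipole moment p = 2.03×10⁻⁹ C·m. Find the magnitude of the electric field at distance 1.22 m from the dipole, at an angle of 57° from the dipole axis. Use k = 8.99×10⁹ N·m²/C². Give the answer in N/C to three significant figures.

At angle θ the dipole field magnitude is E = (kp/r³)·√(1 + 3cos²θ).
kp/r³ = (8.99×10⁹)(2.03×10⁻⁹) / (1.22)³ = 10.05 N/C.
√(1 + 3cos²57°) = √(1 + 3·0.2966) = √1.8899 ≈ 1.3747.
E ≈ 10.05 × 1.375 = 13.82 N/C.

E ≈ 13.8 N/C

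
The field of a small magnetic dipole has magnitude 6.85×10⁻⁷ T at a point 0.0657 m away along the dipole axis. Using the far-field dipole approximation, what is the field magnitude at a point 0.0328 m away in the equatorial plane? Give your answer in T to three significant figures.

B ≈ 2.75×10⁻⁶ T

Dipole fields scale as 1/r³ in the far field.
The axial field is twice the equatorial field at the same r, so the geometry factor is 1/2.
B₂ = B₁ · (1/2) · (r₁/r₂)³ = 6.85×10⁻⁷ · 0.5 · (0.0657/0.0328)³.
(r₁/r₂)³ = (2.003)³ = 8.037.
B₂ ≈ 2.753×10⁻⁶ T.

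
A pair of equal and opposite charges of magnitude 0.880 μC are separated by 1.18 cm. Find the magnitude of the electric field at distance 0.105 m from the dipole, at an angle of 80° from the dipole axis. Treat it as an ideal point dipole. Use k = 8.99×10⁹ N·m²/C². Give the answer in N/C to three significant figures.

E ≈ 8.42×10⁴ N/C

Dipole moment p = qd = (8.80×10⁻⁷ C)(0.0118 m) = 1.038×10⁻⁸ C·m.
At angle θ the dipole field magnitude is E = (kp/r³)·√(1 + 3cos²θ).
kp/r³ = (8.99×10⁹)(1.038×10⁻⁸) / (0.105)³ = 8.061×10⁴ N/C.
√(1 + 3cos²80°) = √(1 + 3·0.0302) = √1.0905 ≈ 1.0443.
E ≈ 8.061×10⁴ × 1.044 = 8.418×10⁴ N/C.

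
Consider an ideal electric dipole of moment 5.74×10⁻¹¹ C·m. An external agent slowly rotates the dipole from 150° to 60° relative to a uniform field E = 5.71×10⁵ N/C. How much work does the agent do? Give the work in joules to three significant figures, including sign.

W_ext = ΔU = U(θ₂) − U(θ₁) = −pE cosθ₂ − (−pE cosθ₁) = pE(cosθ₁ − cosθ₂).
W = (5.74×10⁻¹¹)(5.71×10⁵)·(cos150° − cos60°) = (3.278×10⁻⁵)·(-1.3660) = -4.477×10⁻⁵ J.

W ≈ -4.48×10⁻⁵ J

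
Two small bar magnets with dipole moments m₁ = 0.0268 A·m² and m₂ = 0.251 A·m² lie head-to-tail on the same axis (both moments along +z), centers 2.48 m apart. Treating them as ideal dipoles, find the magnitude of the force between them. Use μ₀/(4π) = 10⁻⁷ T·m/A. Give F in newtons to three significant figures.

F ≈ 1.07×10⁻¹⁰ N

On-axis B of dipole 1: B = (μ₀/4π)·2m₁/r³. Force on dipole 2: F = m₂·dB/dr.
dB/dr = −(μ₀/4π)·6m₁/r⁴, so |F| = (μ₀/4π)·6m₁m₂/r⁴.
F = 6(10⁻⁷)(0.0268)(0.251)/(2.48)⁴ = 1.067×10⁻¹⁰ N.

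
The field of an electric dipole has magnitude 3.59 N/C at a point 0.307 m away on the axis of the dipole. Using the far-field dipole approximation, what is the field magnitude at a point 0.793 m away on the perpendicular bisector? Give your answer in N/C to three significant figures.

Dipole fields scale as 1/r³ in the far field.
The axial field is twice the equatorial field at the same r, so the geometry factor is 1/2.
E₂ = E₁ · (1/2) · (r₁/r₂)³ = 3.59 · 0.5 · (0.307/0.793)³.
(r₁/r₂)³ = (0.3871)³ = 0.05802.
E₂ ≈ 0.1042 N/C.

E ≈ 0.104 N/C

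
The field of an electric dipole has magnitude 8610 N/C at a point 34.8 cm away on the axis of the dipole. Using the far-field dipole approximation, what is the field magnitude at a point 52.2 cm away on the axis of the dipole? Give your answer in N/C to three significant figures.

E ≈ 2550 N/C

Dipole fields scale as 1/r³ in the far field; the geometry is the same at both points.
E₂ = E₁ · (r₁/r₂)³ = 8610 · (34.8/52.2)³.
(r₁/r₂)³ = (0.6667)³ = 0.2963.
E₂ ≈ 2551 N/C.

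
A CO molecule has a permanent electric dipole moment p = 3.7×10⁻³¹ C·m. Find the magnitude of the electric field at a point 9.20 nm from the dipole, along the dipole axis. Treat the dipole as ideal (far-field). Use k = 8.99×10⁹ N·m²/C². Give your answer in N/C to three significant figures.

On the dipole axis E = 2kp/r³.
E = 2·(8.99×10⁹)(3.70×10⁻³¹) / (9.20×10⁻⁹)³ = 8543 N/C.

E ≈ 8540 N/C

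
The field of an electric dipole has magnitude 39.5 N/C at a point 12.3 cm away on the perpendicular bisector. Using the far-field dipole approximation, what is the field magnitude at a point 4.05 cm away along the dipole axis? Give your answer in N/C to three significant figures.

E ≈ 2210 N/C

Dipole fields scale as 1/r³ in the far field.
The axial field is twice the equatorial field at the same r, so the geometry factor is 2/1.
E₂ = E₁ · (2/1) · (r₁/r₂)³ = 39.5 · 2 · (12.3/4.05)³.
(r₁/r₂)³ = (3.037)³ = 28.01.
E₂ ≈ 2213 N/C.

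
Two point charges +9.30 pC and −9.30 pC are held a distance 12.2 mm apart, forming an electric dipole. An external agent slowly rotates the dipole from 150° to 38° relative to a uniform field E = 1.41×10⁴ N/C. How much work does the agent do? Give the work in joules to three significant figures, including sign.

W ≈ -2.65×10⁻⁹ J

Dipole moment p = qd = (9.30×10⁻¹² C)(0.0122 m) = 1.135×10⁻¹³ C·m.
W_ext = ΔU = U(θ₂) − U(θ₁) = −pE cosθ₂ − (−pE cosθ₁) = pE(cosθ₁ − cosθ₂).
W = (1.135×10⁻¹³)(1.41×10⁴)·(cos150° − cos38°) = (1.600×10⁻⁹)·(-1.6540) = -2.647×10⁻⁹ J.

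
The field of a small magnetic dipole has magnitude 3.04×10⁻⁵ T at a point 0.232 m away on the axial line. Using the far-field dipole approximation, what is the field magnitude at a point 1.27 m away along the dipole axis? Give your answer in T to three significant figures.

Dipole fields scale as 1/r³ in the far field; the geometry is the same at both points.
B₂ = B₁ · (r₁/r₂)³ = 3.04×10⁻⁵ · (0.232/1.27)³.
(r₁/r₂)³ = (0.1827)³ = 0.006096.
B₂ ≈ 1.853×10⁻⁷ T.

B ≈ 1.85×10⁻⁷ T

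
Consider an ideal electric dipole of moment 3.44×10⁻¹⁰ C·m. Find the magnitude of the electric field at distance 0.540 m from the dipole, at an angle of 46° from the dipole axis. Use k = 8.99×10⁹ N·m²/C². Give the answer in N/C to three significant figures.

E ≈ 30.7 N/C

At angle θ the dipole field magnitude is E = (kp/r³)·√(1 + 3cos²θ).
kp/r³ = (8.99×10⁹)(3.44×10⁻¹⁰) / (0.540)³ = 19.64 N/C.
√(1 + 3cos²46°) = √(1 + 3·0.4826) = √2.4477 ≈ 1.5645.
E ≈ 19.64 × 1.564 = 30.73 N/C.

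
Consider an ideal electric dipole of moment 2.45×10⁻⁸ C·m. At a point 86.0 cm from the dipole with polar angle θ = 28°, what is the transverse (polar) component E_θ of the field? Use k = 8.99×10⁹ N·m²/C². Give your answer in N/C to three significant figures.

For a dipole, E_θ = (kp sinθ)/r³.
kp/r³ = (8.99×10⁹)(2.45×10⁻⁸)/(0.860)³ = 346.3 N/C.
E_θ = 346.3·sin28° = 162.6 N/C.

E_θ ≈ 163 N/C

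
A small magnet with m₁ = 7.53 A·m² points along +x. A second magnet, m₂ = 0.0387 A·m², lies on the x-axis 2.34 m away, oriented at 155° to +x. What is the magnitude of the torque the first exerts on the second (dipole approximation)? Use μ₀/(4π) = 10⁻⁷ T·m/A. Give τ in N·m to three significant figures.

τ ≈ 1.92×10⁻⁹ N·m

Dipole B is on the axis of dipole A, so B₁ there is axial: B₁ = (μ₀/4π)·2m₁/r³ along +x.
B₁ = 2(10⁻⁷)(7.53)/(2.34)³ = 1.175×10⁻⁷ T.
τ = m₂ B₁ sinθ.
τ = (0.0387)(1.175×10⁻⁷)·sin155° = 1.922×10⁻⁹ N·m.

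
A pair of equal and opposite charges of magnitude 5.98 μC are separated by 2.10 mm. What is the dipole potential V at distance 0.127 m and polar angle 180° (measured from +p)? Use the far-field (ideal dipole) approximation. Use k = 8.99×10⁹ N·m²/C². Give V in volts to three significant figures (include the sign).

Dipole moment p = qd = (5.98×10⁻⁶ C)(0.00210 m) = 1.256×10⁻⁸ C·m.
The dipole potential is V = kp cosθ / r².
V = (8.99×10⁹)(1.256×10⁻⁸)·cos180° / (0.127)² = -7001 V.

V ≈ -7000 V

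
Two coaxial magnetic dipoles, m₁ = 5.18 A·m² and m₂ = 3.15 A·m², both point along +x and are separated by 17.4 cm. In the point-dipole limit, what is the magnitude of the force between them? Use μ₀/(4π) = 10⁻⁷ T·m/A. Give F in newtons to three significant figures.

F ≈ 0.0107 N

On-axis B of dipole 1: B = (μ₀/4π)·2m₁/r³. Force on dipole 2: F = m₂·dB/dr.
dB/dr = −(μ₀/4π)·6m₁/r⁴, so |F| = (μ₀/4π)·6m₁m₂/r⁴.
F = 6(10⁻⁷)(5.18)(3.15)/(0.174)⁴ = 0.01068 N.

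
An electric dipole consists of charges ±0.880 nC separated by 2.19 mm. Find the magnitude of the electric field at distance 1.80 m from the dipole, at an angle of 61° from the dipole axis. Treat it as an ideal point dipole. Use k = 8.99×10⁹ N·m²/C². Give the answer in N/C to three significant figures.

Dipole moment p = qd = (8.80×10⁻¹⁰ C)(0.00219 m) = 1.927×10⁻¹² C·m.
At angle θ the dipole field magnitude is E = (kp/r³)·√(1 + 3cos²θ).
kp/r³ = (8.99×10⁹)(1.927×10⁻¹²) / (1.80)³ = 0.002970 N/C.
√(1 + 3cos²61°) = √(1 + 3·0.2350) = √1.7051 ≈ 1.3058.
E ≈ 0.002970 × 1.306 = 0.003879 N/C.

E ≈ 0.00388 N/C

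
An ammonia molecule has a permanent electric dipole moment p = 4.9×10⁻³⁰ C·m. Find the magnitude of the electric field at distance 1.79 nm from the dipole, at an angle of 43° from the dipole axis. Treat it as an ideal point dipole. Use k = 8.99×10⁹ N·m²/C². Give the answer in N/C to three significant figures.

At angle θ the dipole field magnitude is E = (kp/r³)·√(1 + 3cos²θ).
kp/r³ = (8.99×10⁹)(4.90×10⁻³⁰) / (1.79×10⁻⁹)³ = 7.681×10⁶ N/C.
√(1 + 3cos²43°) = √(1 + 3·0.5349) = √2.6046 ≈ 1.6139.
E ≈ 7.681×10⁶ × 1.614 = 1.240×10⁷ N/C.

E ≈ 1.24×10⁷ N/C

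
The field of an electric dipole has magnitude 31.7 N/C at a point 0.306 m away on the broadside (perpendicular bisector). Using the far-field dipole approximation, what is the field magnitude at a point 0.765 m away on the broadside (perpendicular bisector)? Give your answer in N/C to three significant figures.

Dipole fields scale as 1/r³ in the far field; the geometry is the same at both points.
E₂ = E₁ · (r₁/r₂)³ = 31.7 · (0.306/0.765)³.
(r₁/r₂)³ = (0.4)³ = 0.064.
E₂ ≈ 2.029 N/C.

E ≈ 2.03 N/C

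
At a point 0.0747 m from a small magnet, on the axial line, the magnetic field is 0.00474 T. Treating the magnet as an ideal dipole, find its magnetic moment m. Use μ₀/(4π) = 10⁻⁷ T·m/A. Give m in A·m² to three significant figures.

m ≈ 9.88 A·m²

On axis B = (μ₀/4π)·2m/r³, so m = Br³·4π/(μ₀·2).
m = (0.00474)·(0.0747)³ / (2·10⁻⁷) = 9.879 A·m².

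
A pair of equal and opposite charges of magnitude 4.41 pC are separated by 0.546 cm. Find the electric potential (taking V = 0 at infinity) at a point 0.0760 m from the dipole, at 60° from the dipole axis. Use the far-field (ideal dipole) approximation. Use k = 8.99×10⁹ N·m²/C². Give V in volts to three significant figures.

Dipole moment p = qd = (4.41×10⁻¹² C)(0.00546 m) = 2.408×10⁻¹⁴ C·m.
The dipole potential is V = kp cosθ / r².
V = (8.99×10⁹)(2.408×10⁻¹⁴)·cos60° / (0.0760)² = 0.01874 V.

V ≈ 0.0187 V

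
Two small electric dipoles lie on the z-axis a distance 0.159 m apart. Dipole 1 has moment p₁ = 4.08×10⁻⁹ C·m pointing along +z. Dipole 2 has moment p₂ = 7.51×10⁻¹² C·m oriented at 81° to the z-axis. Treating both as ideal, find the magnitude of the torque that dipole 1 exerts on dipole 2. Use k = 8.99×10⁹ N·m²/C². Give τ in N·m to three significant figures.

The second dipole sits on the axis of the first, so the field there is axial: E₁ = 2kp₁/r³ along +z.
E₁ = 2(8.99×10⁹)(4.08×10⁻⁹)/(0.159)³ = 1.825×10⁴ N/C.
Torque on the second dipole: τ = p₂ E₁ sinθ.
τ = (7.51×10⁻¹²)(1.825×10⁴)·sin81° = 1.354×10⁻⁷ N·m.

τ ≈ 1.35×10⁻⁷ N·m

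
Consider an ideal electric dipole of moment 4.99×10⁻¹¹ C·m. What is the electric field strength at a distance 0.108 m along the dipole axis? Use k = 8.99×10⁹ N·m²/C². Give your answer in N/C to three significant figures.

E ≈ 712 N/C

On the dipole axis E = 2kp/r³.
E = 2·(8.99×10⁹)(4.99×10⁻¹¹) / (0.108)³ = 712.2 N/C.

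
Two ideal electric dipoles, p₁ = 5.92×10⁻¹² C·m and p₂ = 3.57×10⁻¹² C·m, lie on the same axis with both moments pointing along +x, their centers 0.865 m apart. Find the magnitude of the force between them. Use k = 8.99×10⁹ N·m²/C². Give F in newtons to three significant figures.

On-axis field of dipole 1 at distance r: E = 2kp₁/r³. Force on dipole 2 is F = p₂·dE/dr (gradient along axis).
dE/dr = −6kp₁/r⁴, so |F| = 6kp₁p₂/r⁴ (attractive for aligned moments).
F = 6(8.99×10⁹)(5.92×10⁻¹²)(3.57×10⁻¹²)/(0.865)⁴ = 2.036×10⁻¹² N.

F ≈ 2.04×10⁻¹² N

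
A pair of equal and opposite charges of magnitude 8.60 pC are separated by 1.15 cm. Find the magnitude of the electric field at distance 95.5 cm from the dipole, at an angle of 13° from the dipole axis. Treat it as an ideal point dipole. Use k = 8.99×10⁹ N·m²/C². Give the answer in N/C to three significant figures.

Dipole moment p = qd = (8.60×10⁻¹² C)(0.0115 m) = 9.89×10⁻¹⁴ C·m.
At angle θ the dipole field magnitude is E = (kp/r³)·√(1 + 3cos²θ).
kp/r³ = (8.99×10⁹)(9.89×10⁻¹⁴) / (0.955)³ = 0.001021 N/C.
√(1 + 3cos²13°) = √(1 + 3·0.9494) = √3.8482 ≈ 1.9617.
E ≈ 0.001021 × 1.962 = 0.002003 N/C.

E ≈ 0.00200 N/C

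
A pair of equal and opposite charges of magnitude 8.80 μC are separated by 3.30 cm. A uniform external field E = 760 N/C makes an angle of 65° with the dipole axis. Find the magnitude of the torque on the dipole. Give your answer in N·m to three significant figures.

Dipole moment p = qd = (8.80×10⁻⁶ C)(0.0330 m) = 2.904×10⁻⁷ C·m.
Torque on an electric dipole: τ = pE sinθ.
τ = (2.904×10⁻⁷)(760)·sin65° = 2.000×10⁻⁴ N·m.

τ ≈ 2.00×10⁻⁴ N·m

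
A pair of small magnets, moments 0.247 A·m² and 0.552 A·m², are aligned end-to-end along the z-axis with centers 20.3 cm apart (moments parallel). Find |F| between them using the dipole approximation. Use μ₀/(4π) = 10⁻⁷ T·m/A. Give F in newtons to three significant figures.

On-axis B of dipole 1: B = (μ₀/4π)·2m₁/r³. Force on dipole 2: F = m₂·dB/dr.
dB/dr = −(μ₀/4π)·6m₁/r⁴, so |F| = (μ₀/4π)·6m₁m₂/r⁴.
F = 6(10⁻⁷)(0.247)(0.552)/(0.203)⁴ = 4.817×10⁻⁵ N.

F ≈ 4.82×10⁻⁵ N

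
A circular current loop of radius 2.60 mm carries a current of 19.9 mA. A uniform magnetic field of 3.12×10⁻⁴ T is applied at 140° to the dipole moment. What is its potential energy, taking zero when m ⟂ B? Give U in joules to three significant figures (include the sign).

Magnetic moment m = IA = Iπa² = (0.0199)·π·(0.00260)² = 4.226×10⁻⁷ A·m².
U = −m·B = −mB cosθ.
U = −(4.226×10⁻⁷)(3.12×10⁻⁴)·cos140° = 1.010×10⁻¹⁰ J.

U ≈ 1.01×10⁻¹⁰ J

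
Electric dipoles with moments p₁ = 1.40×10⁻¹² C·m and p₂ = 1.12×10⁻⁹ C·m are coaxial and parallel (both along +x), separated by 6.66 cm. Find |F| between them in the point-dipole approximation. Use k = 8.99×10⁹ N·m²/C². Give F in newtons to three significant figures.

F ≈ 4.30×10⁻⁶ N

On-axis field of dipole 1 at distance r: E = 2kp₁/r³. Force on dipole 2 is F = p₂·dE/dr (gradient along axis).
dE/dr = −6kp₁/r⁴, so |F| = 6kp₁p₂/r⁴ (attractive for aligned moments).
F = 6(8.99×10⁹)(1.40×10⁻¹²)(1.12×10⁻⁹)/(0.0666)⁴ = 4.299×10⁻⁶ N.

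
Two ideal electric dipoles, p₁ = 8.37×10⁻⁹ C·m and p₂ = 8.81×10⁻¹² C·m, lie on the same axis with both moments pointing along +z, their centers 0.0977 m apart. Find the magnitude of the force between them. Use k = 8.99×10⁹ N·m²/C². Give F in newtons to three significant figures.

F ≈ 4.37×10⁻⁵ N

On-axis field of dipole 1 at distance r: E = 2kp₁/r³. Force on dipole 2 is F = p₂·dE/dr (gradient along axis).
dE/dr = −6kp₁/r⁴, so |F| = 6kp₁p₂/r⁴ (attractive for aligned moments).
F = 6(8.99×10⁹)(8.37×10⁻⁹)(8.81×10⁻¹²)/(0.0977)⁴ = 4.366×10⁻⁵ N.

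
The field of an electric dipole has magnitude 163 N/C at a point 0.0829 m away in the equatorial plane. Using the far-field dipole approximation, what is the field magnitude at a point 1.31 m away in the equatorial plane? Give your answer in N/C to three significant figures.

E ≈ 0.0413 N/C

Dipole fields scale as 1/r³ in the far field; the geometry is the same at both points.
E₂ = E₁ · (r₁/r₂)³ = 163 · (0.0829/1.31)³.
(r₁/r₂)³ = (0.06328)³ = 0.0002534.
E₂ ≈ 0.04131 N/C.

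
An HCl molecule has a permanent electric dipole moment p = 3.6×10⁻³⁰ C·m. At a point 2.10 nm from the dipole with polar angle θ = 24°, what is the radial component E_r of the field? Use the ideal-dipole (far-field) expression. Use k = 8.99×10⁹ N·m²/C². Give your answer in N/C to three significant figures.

For a dipole, E_r = (2kp cosθ)/r³.
kp/r³ = (8.99×10⁹)(3.60×10⁻³⁰)/(2.10×10⁻⁹)³ = 3.495×10⁶ N/C.
E_r = 2·3.495×10⁶·cos24° = 6.385×10⁶ N/C.

E_r ≈ 6.39×10⁶ N/C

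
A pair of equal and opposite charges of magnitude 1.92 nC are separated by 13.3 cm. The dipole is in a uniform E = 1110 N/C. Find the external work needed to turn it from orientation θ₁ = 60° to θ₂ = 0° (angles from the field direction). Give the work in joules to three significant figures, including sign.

Dipole moment p = qd = (1.92×10⁻⁹ C)(0.133 m) = 2.554×10⁻¹⁰ C·m.
W_ext = ΔU = U(θ₂) − U(θ₁) = −pE cosθ₂ − (−pE cosθ₁) = pE(cosθ₁ − cosθ₂).
W = (2.554×10⁻¹⁰)(1110)·(cos60° − cos0°) = (2.835×10⁻⁷)·(-0.5000) = -1.417×10⁻⁷ J.

W ≈ -1.42×10⁻⁷ J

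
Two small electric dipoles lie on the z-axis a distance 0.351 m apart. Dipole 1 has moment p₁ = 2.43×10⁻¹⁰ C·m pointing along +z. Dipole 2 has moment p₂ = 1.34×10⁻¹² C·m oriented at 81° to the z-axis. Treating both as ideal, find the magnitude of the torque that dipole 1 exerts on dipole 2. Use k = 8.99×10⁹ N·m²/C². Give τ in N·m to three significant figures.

τ ≈ 1.34×10⁻¹⁰ N·m

The second dipole sits on the axis of the first, so the field there is axial: E₁ = 2kp₁/r³ along +z.
E₁ = 2(8.99×10⁹)(2.43×10⁻¹⁰)/(0.351)³ = 101.0 N/C.
Torque on the second dipole: τ = p₂ E₁ sinθ.
τ = (1.34×10⁻¹²)(101.0)·sin81° = 1.337×10⁻¹⁰ N·m.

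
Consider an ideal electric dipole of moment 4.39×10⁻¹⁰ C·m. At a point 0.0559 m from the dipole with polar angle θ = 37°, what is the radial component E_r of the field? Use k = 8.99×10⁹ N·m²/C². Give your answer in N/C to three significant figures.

For a dipole, E_r = (2kp cosθ)/r³.
kp/r³ = (8.99×10⁹)(4.39×10⁻¹⁰)/(0.0559)³ = 2.259×10⁴ N/C.
E_r = 2·2.259×10⁴·cos37° = 3.609×10⁴ N/C.

E_r ≈ 3.61×10⁴ N/C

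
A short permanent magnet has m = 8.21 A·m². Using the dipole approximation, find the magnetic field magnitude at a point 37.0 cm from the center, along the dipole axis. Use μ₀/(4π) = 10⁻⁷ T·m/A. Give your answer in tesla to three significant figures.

B ≈ 3.24×10⁻⁵ T

On axis B = (μ₀/4π)·2m/r³.
B = 2·(10⁻⁷)·(8.21) / (0.370)³ = 3.242×10⁻⁵ T.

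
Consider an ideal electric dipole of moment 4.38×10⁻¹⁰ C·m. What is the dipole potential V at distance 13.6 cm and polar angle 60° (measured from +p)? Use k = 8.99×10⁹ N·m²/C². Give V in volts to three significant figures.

V ≈ 106 V

The dipole potential is V = kp cosθ / r².
V = (8.99×10⁹)(4.38×10⁻¹⁰)·cos60° / (0.136)² = 106.4 V.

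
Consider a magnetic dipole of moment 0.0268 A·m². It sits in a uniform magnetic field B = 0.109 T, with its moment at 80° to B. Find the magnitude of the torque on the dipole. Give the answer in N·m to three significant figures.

τ ≈ 0.00288 N·m

Torque on a magnetic dipole: τ = mB sinθ.
τ = (0.0268)(0.109)·sin80° = 0.002877 N·m.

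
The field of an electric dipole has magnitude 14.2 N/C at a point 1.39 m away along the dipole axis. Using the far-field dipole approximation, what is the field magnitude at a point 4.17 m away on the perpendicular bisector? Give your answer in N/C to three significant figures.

Dipole fields scale as 1/r³ in the far field.
The axial field is twice the equatorial field at the same r, so the geometry factor is 1/2.
E₂ = E₁ · (1/2) · (r₁/r₂)³ = 14.2 · 0.5 · (1.39/4.17)³.
(r₁/r₂)³ = (0.3333)³ = 0.03704.
E₂ ≈ 0.2630 N/C.

E ≈ 0.263 N/C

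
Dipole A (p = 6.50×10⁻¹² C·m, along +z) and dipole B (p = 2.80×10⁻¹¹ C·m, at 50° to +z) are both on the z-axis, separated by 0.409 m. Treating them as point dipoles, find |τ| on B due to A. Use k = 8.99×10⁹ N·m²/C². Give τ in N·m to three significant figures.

τ ≈ 3.66×10⁻¹¹ N·m

The second dipole sits on the axis of the first, so the field there is axial: E₁ = 2kp₁/r³ along +z.
E₁ = 2(8.99×10⁹)(6.50×10⁻¹²)/(0.409)³ = 1.708 N/C.
Torque on the second dipole: τ = p₂ E₁ sinθ.
τ = (2.80×10⁻¹¹)(1.708)·sin50° = 3.664×10⁻¹¹ N·m.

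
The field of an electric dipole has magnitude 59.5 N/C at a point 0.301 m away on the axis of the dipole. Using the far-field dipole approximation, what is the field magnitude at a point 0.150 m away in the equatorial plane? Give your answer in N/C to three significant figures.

Dipole fields scale as 1/r³ in the far field.
The axial field is twice the equatorial field at the same r, so the geometry factor is 1/2.
E₂ = E₁ · (1/2) · (r₁/r₂)³ = 59.5 · 0.5 · (0.301/0.150)³.
(r₁/r₂)³ = (2.007)³ = 8.08.
E₂ ≈ 240.4 N/C.

E ≈ 240 N/C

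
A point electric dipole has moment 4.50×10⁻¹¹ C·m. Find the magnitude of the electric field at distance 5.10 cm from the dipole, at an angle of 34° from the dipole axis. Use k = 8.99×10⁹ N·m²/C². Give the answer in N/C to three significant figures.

E ≈ 5340 N/C

At angle θ the dipole field magnitude is E = (kp/r³)·√(1 + 3cos²θ).
kp/r³ = (8.99×10⁹)(4.50×10⁻¹¹) / (0.0510)³ = 3050 N/C.
√(1 + 3cos²34°) = √(1 + 3·0.6873) = √3.0619 ≈ 1.7498.
E ≈ 3050 × 1.750 = 5337 N/C.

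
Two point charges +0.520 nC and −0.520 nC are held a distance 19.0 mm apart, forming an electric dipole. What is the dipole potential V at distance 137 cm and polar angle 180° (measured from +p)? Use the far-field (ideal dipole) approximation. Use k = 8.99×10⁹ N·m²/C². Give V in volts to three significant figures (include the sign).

V ≈ -0.0473 V

Dipole moment p = qd = (5.20×10⁻¹⁰ C)(0.0190 m) = 9.88×10⁻¹² C·m.
The dipole potential is V = kp cosθ / r².
V = (8.99×10⁹)(9.88×10⁻¹²)·cos180° / (1.37)² = -0.04732 V.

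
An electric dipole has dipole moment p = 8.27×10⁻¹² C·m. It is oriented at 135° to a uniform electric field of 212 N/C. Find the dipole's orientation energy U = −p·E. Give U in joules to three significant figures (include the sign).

U ≈ 1.24×10⁻⁹ J

U = −p·E = −pE cosθ.
U = −(8.27×10⁻¹²)(212)·cos135° = 1.240×10⁻⁹ J.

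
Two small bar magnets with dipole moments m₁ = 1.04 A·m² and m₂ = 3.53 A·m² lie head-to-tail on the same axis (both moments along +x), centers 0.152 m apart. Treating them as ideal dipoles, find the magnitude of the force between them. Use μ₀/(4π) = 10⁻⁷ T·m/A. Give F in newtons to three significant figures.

On-axis B of dipole 1: B = (μ₀/4π)·2m₁/r³. Force on dipole 2: F = m₂·dB/dr.
dB/dr = −(μ₀/4π)·6m₁/r⁴, so |F| = (μ₀/4π)·6m₁m₂/r⁴.
F = 6(10⁻⁷)(1.04)(3.53)/(0.152)⁴ = 0.004127 N.

F ≈ 0.00413 N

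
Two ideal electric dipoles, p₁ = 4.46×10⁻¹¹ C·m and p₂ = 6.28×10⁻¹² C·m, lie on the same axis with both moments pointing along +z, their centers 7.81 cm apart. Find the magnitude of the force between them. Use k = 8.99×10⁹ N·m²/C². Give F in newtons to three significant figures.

F ≈ 4.06×10⁻⁷ N

On-axis field of dipole 1 at distance r: E = 2kp₁/r³. Force on dipole 2 is F = p₂·dE/dr (gradient along axis).
dE/dr = −6kp₁/r⁴, so |F| = 6kp₁p₂/r⁴ (attractive for aligned moments).
F = 6(8.99×10⁹)(4.46×10⁻¹¹)(6.28×10⁻¹²)/(0.0781)⁴ = 4.061×10⁻⁷ N.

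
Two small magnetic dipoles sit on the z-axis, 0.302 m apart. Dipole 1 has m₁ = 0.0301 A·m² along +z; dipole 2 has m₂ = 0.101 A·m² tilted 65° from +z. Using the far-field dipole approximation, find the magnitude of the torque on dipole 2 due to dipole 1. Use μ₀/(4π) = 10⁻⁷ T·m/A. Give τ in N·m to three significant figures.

Dipole B is on the axis of dipole A, so B₁ there is axial: B₁ = (μ₀/4π)·2m₁/r³ along +z.
B₁ = 2(10⁻⁷)(0.0301)/(0.302)³ = 2.186×10⁻⁷ T.
τ = m₂ B₁ sinθ.
τ = (0.101)(2.186×10⁻⁷)·sin65° = 2.001×10⁻⁸ N·m.

τ ≈ 2.00×10⁻⁸ N·m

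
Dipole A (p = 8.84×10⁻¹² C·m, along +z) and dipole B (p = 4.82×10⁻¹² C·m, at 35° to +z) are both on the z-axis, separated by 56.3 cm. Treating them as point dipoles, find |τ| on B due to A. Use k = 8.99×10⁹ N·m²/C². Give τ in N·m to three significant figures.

The second dipole sits on the axis of the first, so the field there is axial: E₁ = 2kp₁/r³ along +z.
E₁ = 2(8.99×10⁹)(8.84×10⁻¹²)/(0.563)³ = 0.8907 N/C.
Torque on the second dipole: τ = p₂ E₁ sinθ.
τ = (4.82×10⁻¹²)(0.8907)·sin35° = 2.462×10⁻¹² N·m.

τ ≈ 2.46×10⁻¹² N·m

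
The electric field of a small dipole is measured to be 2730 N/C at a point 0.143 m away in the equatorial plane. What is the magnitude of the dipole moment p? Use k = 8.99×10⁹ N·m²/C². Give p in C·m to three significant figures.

p ≈ 8.88×10⁻¹⁰ C·m

In the equatorial plane E = kp/r³, so p = Er³/(k).
p = (2730)·(0.143)³ / (8.99×10⁹) = 8.880×10⁻¹⁰ C·m.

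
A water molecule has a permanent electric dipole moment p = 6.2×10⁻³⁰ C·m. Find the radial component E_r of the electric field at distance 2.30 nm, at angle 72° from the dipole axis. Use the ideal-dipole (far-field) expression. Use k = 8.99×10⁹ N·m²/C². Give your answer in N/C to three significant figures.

E_r ≈ 2.83×10⁶ N/C

For a dipole, E_r = (2kp cosθ)/r³.
kp/r³ = (8.99×10⁹)(6.20×10⁻³⁰)/(2.30×10⁻⁹)³ = 4.581×10⁶ N/C.
E_r = 2·4.581×10⁶·cos72° = 2.831×10⁶ N/C.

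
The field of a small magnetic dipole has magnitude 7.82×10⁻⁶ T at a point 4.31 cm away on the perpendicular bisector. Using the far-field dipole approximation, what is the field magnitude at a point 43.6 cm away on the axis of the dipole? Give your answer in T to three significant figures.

Dipole fields scale as 1/r³ in the far field.
The axial field is twice the equatorial field at the same r, so the geometry factor is 2/1.
B₂ = B₁ · (2/1) · (r₁/r₂)³ = 7.82×10⁻⁶ · 2 · (4.31/43.6)³.
(r₁/r₂)³ = (0.09885)³ = 0.000966.
B₂ ≈ 1.511×10⁻⁸ T.

B ≈ 1.51×10⁻⁸ T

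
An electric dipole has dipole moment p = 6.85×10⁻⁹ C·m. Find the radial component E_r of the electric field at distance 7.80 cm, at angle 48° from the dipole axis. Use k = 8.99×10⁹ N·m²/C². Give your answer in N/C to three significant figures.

For a dipole, E_r = (2kp cosθ)/r³.
kp/r³ = (8.99×10⁹)(6.85×10⁻⁹)/(0.0780)³ = 1.298×10⁵ N/C.
E_r = 2·1.298×10⁵·cos48° = 1.737×10⁵ N/C.

E_r ≈ 1.74×10⁵ N/C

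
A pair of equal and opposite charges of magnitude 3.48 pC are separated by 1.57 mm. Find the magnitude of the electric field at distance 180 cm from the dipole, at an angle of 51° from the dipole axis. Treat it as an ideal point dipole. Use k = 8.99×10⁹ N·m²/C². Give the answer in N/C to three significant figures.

E ≈ 1.25×10⁻⁵ N/C

Dipole moment p = qd = (3.48×10⁻¹² C)(0.00157 m) = 5.464×10⁻¹⁵ C·m.
At angle θ the dipole field magnitude is E = (kp/r³)·√(1 + 3cos²θ).
kp/r³ = (8.99×10⁹)(5.464×10⁻¹⁵) / (1.80)³ = 8.423×10⁻⁶ N/C.
√(1 + 3cos²51°) = √(1 + 3·0.3960) = √2.1881 ≈ 1.4792.
E ≈ 8.423×10⁻⁶ × 1.479 = 1.246×10⁻⁵ N/C.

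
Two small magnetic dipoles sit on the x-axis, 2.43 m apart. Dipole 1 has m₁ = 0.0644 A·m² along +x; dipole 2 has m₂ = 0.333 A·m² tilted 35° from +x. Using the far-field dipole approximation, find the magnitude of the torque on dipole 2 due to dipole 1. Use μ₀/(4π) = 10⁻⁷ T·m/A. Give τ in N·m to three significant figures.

Dipole B is on the axis of dipole A, so B₁ there is axial: B₁ = (μ₀/4π)·2m₁/r³ along +x.
B₁ = 2(10⁻⁷)(0.0644)/(2.43)³ = 8.976×10⁻¹⁰ T.
τ = m₂ B₁ sinθ.
τ = (0.333)(8.976×10⁻¹⁰)·sin35° = 1.714×10⁻¹⁰ N·m.

τ ≈ 1.71×10⁻¹⁰ N·m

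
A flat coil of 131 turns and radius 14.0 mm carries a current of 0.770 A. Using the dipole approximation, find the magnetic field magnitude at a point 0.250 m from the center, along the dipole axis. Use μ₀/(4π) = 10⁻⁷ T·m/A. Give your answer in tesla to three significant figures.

B ≈ 7.95×10⁻⁷ T

m = NIA = NIπa² = 131·(0.770)·π·(0.0140)² = 0.06211 A·m².
On axis B = (μ₀/4π)·2m/r³.
B = 2·(10⁻⁷)·(0.06211) / (0.250)³ = 7.950×10⁻⁷ T.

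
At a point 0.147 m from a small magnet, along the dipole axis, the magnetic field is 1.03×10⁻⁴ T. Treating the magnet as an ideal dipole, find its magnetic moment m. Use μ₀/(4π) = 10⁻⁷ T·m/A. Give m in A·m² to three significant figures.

On axis B = (μ₀/4π)·2m/r³, so m = Br³·4π/(μ₀·2).
m = (1.03×10⁻⁴)·(0.147)³ / (2·10⁻⁷) = 1.636 A·m².

m ≈ 1.64 A·m²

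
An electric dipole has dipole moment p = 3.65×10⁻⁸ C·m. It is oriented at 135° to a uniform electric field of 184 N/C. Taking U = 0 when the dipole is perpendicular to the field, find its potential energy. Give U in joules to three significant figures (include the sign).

U = −p·E = −pE cosθ.
U = −(3.65×10⁻⁸)(184)·cos135° = 4.749×10⁻⁶ J.

U ≈ 4.75×10⁻⁶ J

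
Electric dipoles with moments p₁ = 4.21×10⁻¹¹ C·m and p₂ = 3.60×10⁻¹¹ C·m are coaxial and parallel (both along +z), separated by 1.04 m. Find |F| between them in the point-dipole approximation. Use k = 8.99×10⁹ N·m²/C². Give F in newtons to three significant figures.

On-axis field of dipole 1 at distance r: E = 2kp₁/r³. Force on dipole 2 is F = p₂·dE/dr (gradient along axis).
dE/dr = −6kp₁/r⁴, so |F| = 6kp₁p₂/r⁴ (attractive for aligned moments).
F = 6(8.99×10⁹)(4.21×10⁻¹¹)(3.60×10⁻¹¹)/(1.04)⁴ = 6.988×10⁻¹¹ N.

F ≈ 6.99×10⁻¹¹ N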